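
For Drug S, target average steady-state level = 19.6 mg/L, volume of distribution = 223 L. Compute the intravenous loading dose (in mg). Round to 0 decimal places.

LD = Css × Vd = 19.6 × 223 = 4371 mg

4371 mg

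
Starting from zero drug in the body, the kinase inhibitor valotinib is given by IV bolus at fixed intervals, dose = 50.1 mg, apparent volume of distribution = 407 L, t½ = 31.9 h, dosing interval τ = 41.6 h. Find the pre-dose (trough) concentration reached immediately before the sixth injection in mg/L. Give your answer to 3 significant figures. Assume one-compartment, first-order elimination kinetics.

C₀ per dose = Dose / Vd = 50.1 / 407 = 0.1231 mg/L
k = ln2 / t½ = 0.693147 / 31.9 = 0.02173 h⁻¹
Fraction remaining after one interval: r = e^(−kτ) = e^(−0.02173 × 41.6) = 0.4050
Before dose 6, 5 doses have been given (aged 1τ, 2τ, 3τ, 4τ, 5τ).
C_trough = C₀ × (r + r² + … + r^5) = C₀ × r(1−r^5)/(1−r)
        = 0.1231 × 0.4050 × (1 − 0.01090) / (1 − 0.4050) = 0.08288 mg/L

0.0829 mg/L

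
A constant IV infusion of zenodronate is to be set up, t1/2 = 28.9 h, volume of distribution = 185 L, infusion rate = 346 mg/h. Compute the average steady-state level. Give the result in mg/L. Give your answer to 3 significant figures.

78.0 mg/L

k = ln2 / t½ = 0.693147 / 28.9 = 0.02398 h⁻¹
CL = k × Vd = 0.02398 × 185 = 4.436 L/h
At steady state Css = R₀ / CL = 346 / 4.436 = 78.00 mg/L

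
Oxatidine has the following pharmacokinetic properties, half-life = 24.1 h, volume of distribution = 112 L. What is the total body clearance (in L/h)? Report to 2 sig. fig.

k = ln2 / t½ = 0.693147 / 24.1 = 0.02876 h⁻¹
CL = k × Vd = 0.02876 × 112 = 3.221 L/h

3.2 L/h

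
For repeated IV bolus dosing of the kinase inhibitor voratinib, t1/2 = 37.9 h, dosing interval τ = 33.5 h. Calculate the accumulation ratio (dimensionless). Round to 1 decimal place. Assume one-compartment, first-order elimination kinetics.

2.2

k = ln2 / t½ = 0.693147 / 37.9 = 0.01829 h⁻¹
e^(−kτ) = e^(−0.01829 × 33.5) = 0.5419
Accumulation ratio R = 1 / (1 − e^(−kτ)) = 1 / (1 − 0.5419) = 2.183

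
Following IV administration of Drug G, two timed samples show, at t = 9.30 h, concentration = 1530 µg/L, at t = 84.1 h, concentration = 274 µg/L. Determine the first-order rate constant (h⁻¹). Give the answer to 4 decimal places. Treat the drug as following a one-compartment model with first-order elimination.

0.0230 h⁻¹

k = ln(C₁/C₂) / (t₂ − t₁) = ln(1530/274) / (84.1 − 9.30)
  = 1.720 / 74.80 = 0.02299 h⁻¹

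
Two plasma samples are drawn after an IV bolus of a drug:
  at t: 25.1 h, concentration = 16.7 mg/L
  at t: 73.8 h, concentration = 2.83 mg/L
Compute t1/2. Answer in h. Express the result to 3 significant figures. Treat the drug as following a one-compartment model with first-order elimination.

k = ln(C₁/C₂) / (t₂ − t₁) = ln(16.7/2.83) / (73.8 − 25.1)
  = 1.775 / 48.70 = 0.03645 h⁻¹
t½ = ln2 / k = 0.693147 / 0.03645 = 19.02 h

19.0 h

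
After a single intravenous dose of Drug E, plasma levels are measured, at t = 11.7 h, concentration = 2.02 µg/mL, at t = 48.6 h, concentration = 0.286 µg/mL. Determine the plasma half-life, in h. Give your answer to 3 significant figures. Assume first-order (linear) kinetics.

k = ln(C₁/C₂) / (t₂ − t₁) = ln(2.02/0.286) / (48.6 − 11.7)
  = 1.955 / 36.90 = 0.05298 h⁻¹
t½ = ln2 / k = 0.693147 / 0.05298 = 13.08 h

13.1 h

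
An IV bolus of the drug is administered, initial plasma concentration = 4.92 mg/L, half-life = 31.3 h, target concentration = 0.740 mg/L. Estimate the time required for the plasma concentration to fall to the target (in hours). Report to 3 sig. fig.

k = ln2 / t½ = 0.693147 / 31.3 = 0.02215 h⁻¹
t = ln(C₀ / C) / k = ln(4.920 / 0.740) / 0.02215
  = ln(6.649) / 0.02215 = 1.894 / 0.02215 = 85.51 h

85.5 h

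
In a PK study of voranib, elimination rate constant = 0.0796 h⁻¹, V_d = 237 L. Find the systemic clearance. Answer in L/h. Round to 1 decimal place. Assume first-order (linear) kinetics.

CL = k × Vd = 0.0796 × 237 = 18.87 L/h

18.9 L/h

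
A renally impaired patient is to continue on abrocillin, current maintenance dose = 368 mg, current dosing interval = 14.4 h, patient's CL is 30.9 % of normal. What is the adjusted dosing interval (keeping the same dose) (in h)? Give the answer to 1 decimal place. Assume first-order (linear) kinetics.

To keep the same average steady-state level, dosing rate must scale with clearance.
CL ratio = 30.9 / 100 = 0.3090
New interval (same dose) = 14.4 / 0.3090 = 46.60 h

46.6 h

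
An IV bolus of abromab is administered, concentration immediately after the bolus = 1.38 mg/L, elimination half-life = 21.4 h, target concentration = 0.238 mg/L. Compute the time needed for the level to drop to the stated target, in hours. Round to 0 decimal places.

k = ln2 / t½ = 0.693147 / 21.4 = 0.03239 h⁻¹
t = ln(C₀ / C) / k = ln(1.380 / 0.238) / 0.03239
  = ln(5.798) / 0.03239 = 1.758 / 0.03239 = 54.28 h

54 h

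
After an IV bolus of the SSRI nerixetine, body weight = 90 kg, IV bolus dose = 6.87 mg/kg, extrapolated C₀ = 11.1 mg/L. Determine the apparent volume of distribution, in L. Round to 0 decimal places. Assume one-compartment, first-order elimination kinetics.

56 L

Dose = 6.87 × 90 = 618.3 mg
Vd = Dose / C₀ = 618.3 / 11.1 = 55.70 L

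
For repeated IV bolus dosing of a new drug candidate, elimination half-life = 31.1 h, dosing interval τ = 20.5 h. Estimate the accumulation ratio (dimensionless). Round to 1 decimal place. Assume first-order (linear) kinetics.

k = ln2 / t½ = 0.693147 / 31.1 = 0.02229 h⁻¹
e^(−kτ) = e^(−0.02229 × 20.5) = 0.6332
Accumulation ratio R = 1 / (1 − e^(−kτ)) = 1 / (1 − 0.6332) = 2.726

2.7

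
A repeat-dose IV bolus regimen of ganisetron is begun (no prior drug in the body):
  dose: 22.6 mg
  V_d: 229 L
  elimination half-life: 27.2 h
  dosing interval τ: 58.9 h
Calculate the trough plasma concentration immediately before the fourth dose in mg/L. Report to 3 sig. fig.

0.0280 mg/L

C₀ per dose = Dose / Vd = 22.6 / 229 = 0.09869 mg/L
k = ln2 / t½ = 0.693147 / 27.2 = 0.02548 h⁻¹
Fraction remaining after one interval: r = e^(−kτ) = e^(−0.02548 × 58.9) = 0.2230
Before dose 4, 3 doses have been given (aged 1τ, 2τ, 3τ).
C_trough = C₀ × (r + r² + … + r^3) = C₀ × r(1−r^3)/(1−r)
        = 0.09869 × 0.2230 × (1 − 0.01109) / (1 − 0.2230) = 0.02801 mg/L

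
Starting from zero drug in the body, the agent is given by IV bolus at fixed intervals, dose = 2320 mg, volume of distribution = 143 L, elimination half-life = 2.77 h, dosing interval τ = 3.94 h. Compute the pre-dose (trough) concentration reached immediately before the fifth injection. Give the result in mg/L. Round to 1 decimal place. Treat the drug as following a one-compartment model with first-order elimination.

9.5 mg/L

C₀ per dose = Dose / Vd = 2320 / 143 = 16.22 mg/L
k = ln2 / t½ = 0.693147 / 2.77 = 0.2502 h⁻¹
Fraction remaining after one interval: r = e^(−kτ) = e^(−0.2502 × 3.94) = 0.3731
Before dose 5, 4 doses have been given (aged 1τ, 2τ, 3τ, 4τ).
C_trough = C₀ × (r + r² + … + r^4) = C₀ × r(1−r^4)/(1−r)
        = 16.22 × 0.3731 × (1 − 0.01938) / (1 − 0.3731) = 9.466 mg/L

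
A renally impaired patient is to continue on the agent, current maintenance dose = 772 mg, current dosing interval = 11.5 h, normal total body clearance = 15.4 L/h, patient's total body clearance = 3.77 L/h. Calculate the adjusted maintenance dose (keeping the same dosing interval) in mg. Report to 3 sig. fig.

To keep the same average steady-state level, dosing rate must scale with clearance.
CL ratio = 3.77 / 15.4 = 0.2448
New dose (same interval) = 772 × 0.2448 = 189.0 mg

189 mg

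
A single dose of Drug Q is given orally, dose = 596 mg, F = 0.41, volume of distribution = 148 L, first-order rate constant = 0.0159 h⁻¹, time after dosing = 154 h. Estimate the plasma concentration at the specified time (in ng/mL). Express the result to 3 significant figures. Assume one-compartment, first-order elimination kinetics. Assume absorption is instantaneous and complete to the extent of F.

143 ng/mL

Amount reaching circulation = F × Dose = 0.41 × 596.0 = 244.4 mg
C₀ = F·Dose / Vd = 244.4 / 148 = 1.651 mg/L
C = C₀ · e^(−k·t) = 1.651 × e^(−0.01590 × 154)
  = 1.651 × 0.08641 = 0.1427 mg/L
Convert: 0.1427 mg/L × 1000 = 142.7 ng/mL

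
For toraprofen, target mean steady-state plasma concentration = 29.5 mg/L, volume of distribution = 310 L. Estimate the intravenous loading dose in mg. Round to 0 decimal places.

9145 mg

LD = Css × Vd = 29.5 × 310 = 9145 mg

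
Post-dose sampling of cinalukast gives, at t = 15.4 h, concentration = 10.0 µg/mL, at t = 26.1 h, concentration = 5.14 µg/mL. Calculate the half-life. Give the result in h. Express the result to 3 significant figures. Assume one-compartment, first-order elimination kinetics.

11.1 h

k = ln(C₁/C₂) / (t₂ − t₁) = ln(10.0/5.14) / (26.1 − 15.4)
  = 0.6655 / 10.70 = 0.06220 h⁻¹
t½ = ln2 / k = 0.693147 / 0.06220 = 11.14 h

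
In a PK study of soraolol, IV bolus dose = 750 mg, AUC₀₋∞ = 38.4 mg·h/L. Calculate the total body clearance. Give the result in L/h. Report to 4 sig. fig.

CL = Dose / AUC = 750 / 38.4 = 19.53 L/h

19.53 L/h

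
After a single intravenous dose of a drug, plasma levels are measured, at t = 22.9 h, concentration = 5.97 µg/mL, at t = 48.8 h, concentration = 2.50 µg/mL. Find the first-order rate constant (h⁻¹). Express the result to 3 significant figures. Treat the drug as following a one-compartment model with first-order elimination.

0.0336 h⁻¹

k = ln(C₁/C₂) / (t₂ − t₁) = ln(5.97/2.50) / (48.8 − 22.9)
  = 0.8705 / 25.90 = 0.03361 h⁻¹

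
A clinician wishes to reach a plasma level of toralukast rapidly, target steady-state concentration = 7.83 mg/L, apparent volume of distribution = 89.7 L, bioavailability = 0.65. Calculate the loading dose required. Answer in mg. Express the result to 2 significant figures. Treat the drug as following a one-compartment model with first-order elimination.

LD = Css × Vd / F = 7.83 × 89.7 / 0.65 = 1081 mg

1100 mg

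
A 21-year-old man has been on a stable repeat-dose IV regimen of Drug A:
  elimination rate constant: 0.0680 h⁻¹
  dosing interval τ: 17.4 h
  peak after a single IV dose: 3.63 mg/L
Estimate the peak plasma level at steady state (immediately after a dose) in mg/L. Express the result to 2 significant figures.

e^(−kτ) = e^(−0.06800 × 17.4) = 0.3063
Accumulation ratio R = 1 / (1 − e^(−kτ)) = 1 / (1 − 0.3063) = 1.442
Steady-state peak = C₀ × R = 3.63 × 1.442 = 5.234 mg/L

5.2 mg/L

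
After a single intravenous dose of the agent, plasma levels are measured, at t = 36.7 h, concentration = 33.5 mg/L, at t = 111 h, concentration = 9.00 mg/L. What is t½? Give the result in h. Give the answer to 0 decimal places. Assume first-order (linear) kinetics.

39 h

k = ln(C₁/C₂) / (t₂ − t₁) = ln(33.5/9.00) / (111 − 36.7)
  = 1.314 / 74.30 = 0.01769 h⁻¹
t½ = ln2 / k = 0.693147 / 0.01769 = 39.18 h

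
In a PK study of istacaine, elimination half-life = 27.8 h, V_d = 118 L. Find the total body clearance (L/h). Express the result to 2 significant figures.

k = ln2 / t½ = 0.693147 / 27.8 = 0.02493 h⁻¹
CL = k × Vd = 0.02493 × 118 = 2.942 L/h

2.9 L/h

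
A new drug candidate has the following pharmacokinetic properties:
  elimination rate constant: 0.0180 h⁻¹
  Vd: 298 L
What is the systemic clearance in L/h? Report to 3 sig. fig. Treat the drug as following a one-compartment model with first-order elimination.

CL = k × Vd = 0.0180 × 298 = 5.364 L/h

5.36 L/h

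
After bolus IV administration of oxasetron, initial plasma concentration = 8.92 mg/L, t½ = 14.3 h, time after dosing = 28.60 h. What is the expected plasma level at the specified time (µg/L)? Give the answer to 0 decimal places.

k = ln2 / t½ = 0.693147 / 14.3 = 0.04847 h⁻¹
t / t½ = 28.60 / 14.3 = 2 half-lives
C = C₀ × (1/2)^2 = 8.920 × 0.2500 = 2.230 mg/L
Convert: 2.230 mg/L × 1000 = 2230 µg/L

2230 µg/L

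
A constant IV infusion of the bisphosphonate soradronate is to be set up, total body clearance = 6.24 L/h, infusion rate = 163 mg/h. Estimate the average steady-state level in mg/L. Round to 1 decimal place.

26.1 mg/L

At steady state Css = R₀ / CL = 163 / 6.240 = 26.12 mg/L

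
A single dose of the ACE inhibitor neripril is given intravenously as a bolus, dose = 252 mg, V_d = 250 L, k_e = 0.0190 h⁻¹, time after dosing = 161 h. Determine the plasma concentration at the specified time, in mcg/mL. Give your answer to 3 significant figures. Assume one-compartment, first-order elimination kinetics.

0.0473 mcg/mL

C₀ = Dose / Vd = 252.0 / 250 = 1.008 mg/L
C = C₀ · e^(−k·t) = 1.008 × e^(−0.01900 × 161)
  = 1.008 × 0.04693 = 0.04731 mg/L
(0.04731 mg/L = 0.04731 mcg/mL)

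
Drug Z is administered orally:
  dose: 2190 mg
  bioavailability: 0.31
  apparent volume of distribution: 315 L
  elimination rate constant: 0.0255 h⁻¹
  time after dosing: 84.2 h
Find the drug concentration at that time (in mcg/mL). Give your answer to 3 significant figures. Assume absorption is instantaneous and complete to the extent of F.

0.252 mcg/mL

Amount reaching circulation = F × Dose = 0.31 × 2190 = 678.9 mg
C₀ = F·Dose / Vd = 678.9 / 315 = 2.155 mg/L
C = C₀ · e^(−k·t) = 2.155 × e^(−0.02550 × 84.2)
  = 2.155 × 0.1168 = 0.2517 mg/L
(0.2517 mg/L = 0.2517 mcg/mL)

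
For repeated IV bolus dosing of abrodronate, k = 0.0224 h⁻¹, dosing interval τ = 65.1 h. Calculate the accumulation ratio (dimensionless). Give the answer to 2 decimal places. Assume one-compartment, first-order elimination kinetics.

e^(−kτ) = e^(−0.02240 × 65.1) = 0.2326
Accumulation ratio R = 1 / (1 − e^(−kτ)) = 1 / (1 − 0.2326) = 1.303

1.30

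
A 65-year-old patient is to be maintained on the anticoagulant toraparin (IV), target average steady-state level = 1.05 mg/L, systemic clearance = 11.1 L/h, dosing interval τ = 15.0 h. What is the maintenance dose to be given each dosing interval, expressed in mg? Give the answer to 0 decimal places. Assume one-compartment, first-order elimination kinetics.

At steady state, Dose/τ = Css × CL.
Dose = Css × CL × τ = 1.05 × 11.10 × 15.0 = 174.8 mg

175 mg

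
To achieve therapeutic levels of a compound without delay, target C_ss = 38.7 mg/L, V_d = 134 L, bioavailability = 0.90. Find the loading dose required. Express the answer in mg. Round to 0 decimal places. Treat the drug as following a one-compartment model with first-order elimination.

LD = Css × Vd / F = 38.7 × 134 / 0.90 = 5762 mg

5762 mg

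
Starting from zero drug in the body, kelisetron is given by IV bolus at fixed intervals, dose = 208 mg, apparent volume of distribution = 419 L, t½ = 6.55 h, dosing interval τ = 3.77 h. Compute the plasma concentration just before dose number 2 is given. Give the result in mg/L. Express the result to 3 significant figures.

0.333 mg/L

C₀ per dose = Dose / Vd = 208 / 419 = 0.4964 mg/L
k = ln2 / t½ = 0.693147 / 6.55 = 0.1058 h⁻¹
Fraction remaining after one interval: r = e^(−kτ) = e^(−0.1058 × 3.77) = 0.6711
Before dose 2, 1 dose has been given (aged 1τ).
C_trough = C₀ × r = 0.4964 × 0.6711 = 0.3331 mg/L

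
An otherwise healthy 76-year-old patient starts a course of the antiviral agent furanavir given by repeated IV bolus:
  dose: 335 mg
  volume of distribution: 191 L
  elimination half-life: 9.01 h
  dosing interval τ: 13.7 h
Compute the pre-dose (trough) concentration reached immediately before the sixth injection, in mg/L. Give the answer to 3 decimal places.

0.934 mg/L

C₀ per dose = Dose / Vd = 335 / 191 = 1.754 mg/L
k = ln2 / t½ = 0.693147 / 9.01 = 0.07693 h⁻¹
Fraction remaining after one interval: r = e^(−kτ) = e^(−0.07693 × 13.7) = 0.3486
Before dose 6, 5 doses have been given (aged 1τ, 2τ, 3τ, 4τ, 5τ).
C_trough = C₀ × (r + r² + … + r^5) = C₀ × r(1−r^5)/(1−r)
        = 1.754 × 0.3486 × (1 − 0.005148) / (1 − 0.3486) = 0.9338 mg/L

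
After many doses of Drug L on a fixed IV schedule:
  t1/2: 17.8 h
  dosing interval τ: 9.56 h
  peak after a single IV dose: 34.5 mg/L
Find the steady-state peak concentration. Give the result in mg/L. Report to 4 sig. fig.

k = ln2 / t½ = 0.693147 / 17.8 = 0.03894 h⁻¹
e^(−kτ) = e^(−0.03894 × 9.56) = 0.6892
Accumulation ratio R = 1 / (1 − e^(−kτ)) = 1 / (1 − 0.6892) = 3.218
Steady-state peak = C₀ × R = 34.5 × 3.218 = 111.0 mg/L

111.0 mg/L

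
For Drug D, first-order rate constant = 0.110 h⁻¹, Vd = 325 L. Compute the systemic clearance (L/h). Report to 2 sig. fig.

CL = k × Vd = 0.110 × 325 = 35.75 L/h

36 L/h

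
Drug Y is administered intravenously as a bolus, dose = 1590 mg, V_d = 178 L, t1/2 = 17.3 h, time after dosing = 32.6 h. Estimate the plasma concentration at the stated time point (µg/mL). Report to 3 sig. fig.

2.42 µg/mL

C₀ = Dose / Vd = 1590 / 178 = 8.933 mg/L
k = ln2 / t½ = 0.693147 / 17.3 = 0.04007 h⁻¹
C = C₀ · e^(−k·t) = 8.933 × e^(−0.04007 × 32.6)
  = 8.933 × 0.2708 = 2.419 mg/L
(2.419 mg/L = 2.419 µg/mL)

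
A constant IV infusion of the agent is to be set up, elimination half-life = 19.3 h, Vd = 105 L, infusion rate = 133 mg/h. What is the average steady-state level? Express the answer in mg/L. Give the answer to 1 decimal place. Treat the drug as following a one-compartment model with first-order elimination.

35.3 mg/L

k = ln2 / t½ = 0.693147 / 19.3 = 0.03591 h⁻¹
CL = k × Vd = 0.03591 × 105 = 3.771 L/h
At steady state Css = R₀ / CL = 133 / 3.771 = 35.27 mg/L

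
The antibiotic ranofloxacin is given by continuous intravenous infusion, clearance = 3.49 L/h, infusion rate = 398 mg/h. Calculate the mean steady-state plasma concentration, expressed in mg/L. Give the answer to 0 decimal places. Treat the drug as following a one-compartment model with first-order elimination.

114 mg/L

At steady state Css = R₀ / CL = 398 / 3.490 = 114.0 mg/L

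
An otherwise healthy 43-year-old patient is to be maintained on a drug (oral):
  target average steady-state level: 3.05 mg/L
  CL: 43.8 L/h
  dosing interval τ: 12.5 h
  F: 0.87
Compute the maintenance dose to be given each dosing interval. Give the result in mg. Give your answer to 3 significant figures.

At steady state, F × (Dose/τ) = Css × CL.
Dose = Css × CL × τ / F = 3.05 × 43.80 × 12.5 / 0.87 = 1919 mg

1920 mg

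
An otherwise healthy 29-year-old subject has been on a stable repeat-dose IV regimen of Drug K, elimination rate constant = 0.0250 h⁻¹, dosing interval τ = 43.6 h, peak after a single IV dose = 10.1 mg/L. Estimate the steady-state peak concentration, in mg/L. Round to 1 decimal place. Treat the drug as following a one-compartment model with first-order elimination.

15.2 mg/L

e^(−kτ) = e^(−0.02500 × 43.6) = 0.3362
Accumulation ratio R = 1 / (1 − e^(−kτ)) = 1 / (1 − 0.3362) = 1.506
Steady-state peak = C₀ × R = 10.1 × 1.506 = 15.21 mg/L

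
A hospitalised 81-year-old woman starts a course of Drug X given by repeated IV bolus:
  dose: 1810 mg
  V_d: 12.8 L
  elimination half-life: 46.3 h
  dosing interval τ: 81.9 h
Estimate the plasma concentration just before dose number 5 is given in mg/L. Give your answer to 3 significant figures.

C₀ per dose = Dose / Vd = 1810 / 12.8 = 141.4 mg/L
k = ln2 / t½ = 0.693147 / 46.3 = 0.01497 h⁻¹
Fraction remaining after one interval: r = e^(−kτ) = e^(−0.01497 × 81.9) = 0.2935
Before dose 5, 4 doses have been given (aged 1τ, 2τ, 3τ, 4τ).
C_trough = C₀ × (r + r² + … + r^4) = C₀ × r(1−r^4)/(1−r)
        = 141.4 × 0.2935 × (1 − 0.007420) / (1 − 0.2935) = 58.31 mg/L

58.3 mg/L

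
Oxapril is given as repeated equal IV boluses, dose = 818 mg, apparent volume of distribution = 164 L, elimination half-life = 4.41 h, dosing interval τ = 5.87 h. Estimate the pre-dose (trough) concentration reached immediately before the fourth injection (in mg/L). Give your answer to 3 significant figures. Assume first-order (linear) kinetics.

3.08 mg/L

C₀ per dose = Dose / Vd = 818 / 164 = 4.988 mg/L
k = ln2 / t½ = 0.693147 / 4.41 = 0.1572 h⁻¹
Fraction remaining after one interval: r = e^(−kτ) = e^(−0.1572 × 5.87) = 0.3974
Before dose 4, 3 doses have been given (aged 1τ, 2τ, 3τ).
C_trough = C₀ × (r + r² + … + r^3) = C₀ × r(1−r^3)/(1−r)
        = 4.988 × 0.3974 × (1 − 0.06276) / (1 − 0.3974) = 3.083 mg/L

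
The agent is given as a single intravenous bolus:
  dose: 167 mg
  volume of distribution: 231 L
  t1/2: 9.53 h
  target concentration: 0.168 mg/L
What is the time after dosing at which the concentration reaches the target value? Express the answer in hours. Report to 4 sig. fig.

C₀ = Dose / Vd = 167.0 / 231 = 0.7229 mg/L
k = ln2 / t½ = 0.693147 / 9.53 = 0.07273 h⁻¹
t = ln(C₀ / C) / k = ln(0.7229 / 0.168) / 0.07273
  = ln(4.303) / 0.07273 = 1.459 / 0.07273 = 20.06 h

20.06 h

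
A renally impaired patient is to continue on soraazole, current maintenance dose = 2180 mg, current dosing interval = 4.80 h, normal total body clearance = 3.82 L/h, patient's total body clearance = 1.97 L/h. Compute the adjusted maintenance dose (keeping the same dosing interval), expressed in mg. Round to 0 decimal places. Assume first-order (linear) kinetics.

To keep the same average steady-state level, dosing rate must scale with clearance.
CL ratio = 1.97 / 3.82 = 0.5157
New dose (same interval) = 2180 × 0.5157 = 1124 mg

1124 mg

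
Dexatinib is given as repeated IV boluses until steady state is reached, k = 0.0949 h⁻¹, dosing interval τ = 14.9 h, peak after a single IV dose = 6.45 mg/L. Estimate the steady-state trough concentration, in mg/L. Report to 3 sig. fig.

2.07 mg/L

e^(−kτ) = e^(−0.09490 × 14.9) = 0.2432
Accumulation ratio R = 1 / (1 − e^(−kτ)) = 1 / (1 − 0.2432) = 1.321
Steady-state trough = C₀ × R × e^(−kτ) = 6.45 × 1.321 × 0.2432 = 2.072 mg/L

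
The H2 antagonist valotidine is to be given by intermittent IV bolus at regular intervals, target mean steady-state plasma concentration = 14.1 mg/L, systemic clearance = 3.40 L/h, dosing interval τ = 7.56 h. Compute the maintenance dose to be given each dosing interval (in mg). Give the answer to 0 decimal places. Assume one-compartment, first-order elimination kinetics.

362 mg

At steady state, Dose/τ = Css × CL.
Dose = Css × CL × τ = 14.1 × 3.400 × 7.56 = 362.4 mg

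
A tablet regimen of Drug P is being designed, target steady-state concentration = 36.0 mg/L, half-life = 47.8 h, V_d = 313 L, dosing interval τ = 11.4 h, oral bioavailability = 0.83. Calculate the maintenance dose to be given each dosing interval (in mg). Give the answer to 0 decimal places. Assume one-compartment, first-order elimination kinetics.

2244 mg

k = ln2 / t½ = 0.693147 / 47.8 = 0.01450 h⁻¹
CL = k × Vd = 0.01450 × 313 = 4.539 L/h
At steady state, F × (Dose/τ) = Css × CL.
Dose = Css × CL × τ / F = 36.0 × 4.539 × 11.4 / 0.83 = 2244 mg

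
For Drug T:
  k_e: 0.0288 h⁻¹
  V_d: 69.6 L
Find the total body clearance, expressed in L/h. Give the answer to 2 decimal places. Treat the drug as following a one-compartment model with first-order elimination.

CL = k × Vd = 0.0288 × 69.6 = 2.004 L/h

2.00 L/h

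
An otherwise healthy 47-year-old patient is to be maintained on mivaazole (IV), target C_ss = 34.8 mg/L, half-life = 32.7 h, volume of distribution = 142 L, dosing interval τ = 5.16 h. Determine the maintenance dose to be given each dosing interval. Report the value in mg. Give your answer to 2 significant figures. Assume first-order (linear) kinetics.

k = ln2 / t½ = 0.693147 / 32.7 = 0.02120 h⁻¹
CL = k × Vd = 0.02120 × 142 = 3.010 L/h
At steady state, Dose/τ = Css × CL.
Dose = Css × CL × τ = 34.8 × 3.010 × 5.16 = 540.5 mg

540 mg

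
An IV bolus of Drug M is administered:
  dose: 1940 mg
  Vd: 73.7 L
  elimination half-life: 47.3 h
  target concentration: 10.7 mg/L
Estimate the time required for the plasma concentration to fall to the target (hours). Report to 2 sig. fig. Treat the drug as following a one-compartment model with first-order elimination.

61 h

C₀ = Dose / Vd = 1940 / 73.7 = 26.32 mg/L
k = ln2 / t½ = 0.693147 / 47.3 = 0.01465 h⁻¹
t = ln(C₀ / C) / k = ln(26.32 / 10.7) / 0.01465
  = ln(2.460) / 0.01465 = 0.9002 / 0.01465 = 61.45 h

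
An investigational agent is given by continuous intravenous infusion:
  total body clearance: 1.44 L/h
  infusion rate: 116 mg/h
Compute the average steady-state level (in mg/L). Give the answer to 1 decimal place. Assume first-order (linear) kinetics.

At steady state Css = R₀ / CL = 116 / 1.440 = 80.56 mg/L

80.6 mg/L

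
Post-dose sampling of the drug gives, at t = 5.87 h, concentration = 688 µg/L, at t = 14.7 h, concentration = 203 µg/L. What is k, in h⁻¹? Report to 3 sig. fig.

0.138 h⁻¹

k = ln(C₁/C₂) / (t₂ − t₁) = ln(688/203) / (14.7 − 5.87)
  = 1.221 / 8.830 = 0.1383 h⁻¹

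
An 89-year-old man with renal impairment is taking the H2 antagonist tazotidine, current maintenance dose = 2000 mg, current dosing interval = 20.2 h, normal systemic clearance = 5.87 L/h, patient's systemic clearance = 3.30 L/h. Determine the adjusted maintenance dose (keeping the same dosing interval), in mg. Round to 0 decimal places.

1124 mg

To keep the same average steady-state level, dosing rate must scale with clearance.
CL ratio = 3.30 / 5.87 = 0.5622
New dose (same interval) = 2000 × 0.5622 = 1124 mg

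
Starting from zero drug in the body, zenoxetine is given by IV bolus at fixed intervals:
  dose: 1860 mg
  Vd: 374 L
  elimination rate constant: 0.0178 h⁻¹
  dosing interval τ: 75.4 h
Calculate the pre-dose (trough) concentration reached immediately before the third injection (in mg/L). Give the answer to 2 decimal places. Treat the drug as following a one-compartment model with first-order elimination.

1.64 mg/L

C₀ per dose = Dose / Vd = 1860 / 374 = 4.973 mg/L
Fraction remaining after one interval: r = e^(−kτ) = e^(−0.01780 × 75.4) = 0.2613
Before dose 3, 2 doses have been given (aged 1τ, 2τ).
C_trough = C₀ × (r + r²) = 4.973 × (0.2613 + 0.06828) = 1.639 mg/L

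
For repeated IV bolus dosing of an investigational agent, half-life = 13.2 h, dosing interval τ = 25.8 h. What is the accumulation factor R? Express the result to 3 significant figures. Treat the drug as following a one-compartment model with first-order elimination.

1.35

k = ln2 / t½ = 0.693147 / 13.2 = 0.05251 h⁻¹
e^(−kτ) = e^(−0.05251 × 25.8) = 0.2580
Accumulation ratio R = 1 / (1 − e^(−kτ)) = 1 / (1 − 0.2580) = 1.348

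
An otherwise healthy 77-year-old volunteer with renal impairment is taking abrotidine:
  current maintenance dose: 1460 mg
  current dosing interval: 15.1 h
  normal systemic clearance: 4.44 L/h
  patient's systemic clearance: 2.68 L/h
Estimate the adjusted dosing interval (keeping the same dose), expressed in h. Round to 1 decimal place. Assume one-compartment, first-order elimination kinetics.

To keep the same average steady-state level, dosing rate must scale with clearance.
CL ratio = 2.68 / 4.44 = 0.6036
New interval (same dose) = 15.1 / 0.6036 = 25.02 h

25.0 h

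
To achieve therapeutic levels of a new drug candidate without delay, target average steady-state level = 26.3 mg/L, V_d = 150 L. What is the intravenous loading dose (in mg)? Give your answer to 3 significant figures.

LD = Css × Vd = 26.3 × 150 = 3945 mg

3950 mg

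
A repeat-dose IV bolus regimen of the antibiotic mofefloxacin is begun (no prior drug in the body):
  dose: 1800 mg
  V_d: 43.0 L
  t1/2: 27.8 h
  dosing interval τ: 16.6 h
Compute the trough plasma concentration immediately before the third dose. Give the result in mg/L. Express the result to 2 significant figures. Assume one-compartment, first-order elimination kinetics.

46 mg/L

C₀ per dose = Dose / Vd = 1800 / 43.0 = 41.86 mg/L
k = ln2 / t½ = 0.693147 / 27.8 = 0.02493 h⁻¹
Fraction remaining after one interval: r = e^(−kτ) = e^(−0.02493 × 16.6) = 0.6611
Before dose 3, 2 doses have been given (aged 1τ, 2τ).
C_trough = C₀ × (r + r²) = 41.86 × (0.6611 + 0.4371) = 45.97 mg/L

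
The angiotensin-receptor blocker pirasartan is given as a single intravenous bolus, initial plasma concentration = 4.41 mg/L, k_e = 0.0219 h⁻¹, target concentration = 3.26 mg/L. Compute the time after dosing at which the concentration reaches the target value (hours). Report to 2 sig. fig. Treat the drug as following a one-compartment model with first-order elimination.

t = ln(C₀ / C) / k = ln(4.410 / 3.26) / 0.02190
  = ln(1.353) / 0.02190 = 0.3023 / 0.02190 = 13.80 h

14 h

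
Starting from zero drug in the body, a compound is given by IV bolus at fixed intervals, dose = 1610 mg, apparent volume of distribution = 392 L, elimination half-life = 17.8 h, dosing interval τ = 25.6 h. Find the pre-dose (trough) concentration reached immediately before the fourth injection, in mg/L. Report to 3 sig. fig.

2.28 mg/L

C₀ per dose = Dose / Vd = 1610 / 392 = 4.107 mg/L
k = ln2 / t½ = 0.693147 / 17.8 = 0.03894 h⁻¹
Fraction remaining after one interval: r = e^(−kτ) = e^(−0.03894 × 25.6) = 0.3690
Before dose 4, 3 doses have been given (aged 1τ, 2τ, 3τ).
C_trough = C₀ × (r + r² + … + r^3) = C₀ × r(1−r^3)/(1−r)
        = 4.107 × 0.3690 × (1 − 0.05024) / (1 − 0.3690) = 2.281 mg/L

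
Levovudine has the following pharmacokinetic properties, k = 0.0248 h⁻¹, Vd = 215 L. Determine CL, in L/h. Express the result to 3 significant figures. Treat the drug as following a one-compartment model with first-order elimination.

CL = k × Vd = 0.0248 × 215 = 5.332 L/h

5.33 L/h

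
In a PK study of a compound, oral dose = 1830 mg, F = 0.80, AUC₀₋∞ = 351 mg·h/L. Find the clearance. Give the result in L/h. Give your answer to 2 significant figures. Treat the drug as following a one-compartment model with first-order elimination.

CL = F·Dose / AUC = 0.80 × 1830 / 351 = 4.171 L/h

4.2 L/h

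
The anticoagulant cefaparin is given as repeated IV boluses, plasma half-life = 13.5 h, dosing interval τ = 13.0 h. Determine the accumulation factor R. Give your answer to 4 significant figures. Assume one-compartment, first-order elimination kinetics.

2.053

k = ln2 / t½ = 0.693147 / 13.5 = 0.05134 h⁻¹
e^(−kτ) = e^(−0.05134 × 13.0) = 0.5130
Accumulation ratio R = 1 / (1 − e^(−kτ)) = 1 / (1 − 0.5130) = 2.053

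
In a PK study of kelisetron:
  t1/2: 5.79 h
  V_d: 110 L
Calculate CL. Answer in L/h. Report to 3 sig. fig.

k = ln2 / t½ = 0.693147 / 5.79 = 0.1197 h⁻¹
CL = k × Vd = 0.1197 × 110 = 13.17 L/h

13.2 L/h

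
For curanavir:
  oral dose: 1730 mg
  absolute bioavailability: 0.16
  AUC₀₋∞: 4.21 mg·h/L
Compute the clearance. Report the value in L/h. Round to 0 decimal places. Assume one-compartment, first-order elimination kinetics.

66 L/h

CL = F·Dose / AUC = 0.16 × 1730 / 4.21 = 65.75 L/h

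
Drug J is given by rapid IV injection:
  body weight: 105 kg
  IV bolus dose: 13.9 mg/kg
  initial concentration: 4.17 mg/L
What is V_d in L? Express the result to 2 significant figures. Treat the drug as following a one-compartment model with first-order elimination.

Dose = 13.9 × 105 = 1460 mg
Vd = Dose / C₀ = 1460 / 4.17 = 350.1 L

350 L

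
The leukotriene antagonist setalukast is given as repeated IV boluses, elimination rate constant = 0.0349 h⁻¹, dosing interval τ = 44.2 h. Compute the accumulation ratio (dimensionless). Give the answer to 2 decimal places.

1.27

e^(−kτ) = e^(−0.03490 × 44.2) = 0.2138
Accumulation ratio R = 1 / (1 − e^(−kτ)) = 1 / (1 − 0.2138) = 1.272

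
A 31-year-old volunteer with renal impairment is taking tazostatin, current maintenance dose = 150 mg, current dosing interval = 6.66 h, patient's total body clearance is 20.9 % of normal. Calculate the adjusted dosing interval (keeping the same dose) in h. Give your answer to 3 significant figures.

To keep the same average steady-state level, dosing rate must scale with clearance.
CL ratio = 20.9 / 100 = 0.2090
New interval (same dose) = 6.66 / 0.2090 = 31.87 h

31.9 h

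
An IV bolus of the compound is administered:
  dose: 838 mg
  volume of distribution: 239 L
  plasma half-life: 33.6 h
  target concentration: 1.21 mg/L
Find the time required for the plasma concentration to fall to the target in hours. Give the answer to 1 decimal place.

C₀ = Dose / Vd = 838.0 / 239 = 3.506 mg/L
k = ln2 / t½ = 0.693147 / 33.6 = 0.02063 h⁻¹
t = ln(C₀ / C) / k = ln(3.506 / 1.21) / 0.02063
  = ln(2.898) / 0.02063 = 1.064 / 0.02063 = 51.58 h

51.6 h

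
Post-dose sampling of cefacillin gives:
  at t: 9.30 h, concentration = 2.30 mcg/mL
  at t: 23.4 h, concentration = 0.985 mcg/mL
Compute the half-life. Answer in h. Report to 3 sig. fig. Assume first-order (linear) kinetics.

11.5 h

k = ln(C₁/C₂) / (t₂ − t₁) = ln(2.30/0.985) / (23.4 − 9.30)
  = 0.8480 / 14.10 = 0.06014 h⁻¹
t½ = ln2 / k = 0.693147 / 0.06014 = 11.53 h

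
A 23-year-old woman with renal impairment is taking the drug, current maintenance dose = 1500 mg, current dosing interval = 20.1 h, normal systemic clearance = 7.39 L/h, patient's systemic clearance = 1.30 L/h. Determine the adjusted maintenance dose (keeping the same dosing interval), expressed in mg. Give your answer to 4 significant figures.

263.9 mg

To keep the same average steady-state level, dosing rate must scale with clearance.
CL ratio = 1.30 / 7.39 = 0.1759
New dose (same interval) = 1500 × 0.1759 = 263.9 mg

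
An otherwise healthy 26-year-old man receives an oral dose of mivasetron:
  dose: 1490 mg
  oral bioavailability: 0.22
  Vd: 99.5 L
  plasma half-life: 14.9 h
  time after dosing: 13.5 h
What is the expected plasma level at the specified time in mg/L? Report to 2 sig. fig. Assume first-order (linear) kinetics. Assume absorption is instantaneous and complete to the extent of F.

Amount reaching circulation = F × Dose = 0.22 × 1490 = 327.8 mg
C₀ = F·Dose / Vd = 327.8 / 99.5 = 3.294 mg/L
k = ln2 / t½ = 0.693147 / 14.9 = 0.04652 h⁻¹
C = C₀ · e^(−k·t) = 3.294 × e^(−0.04652 × 13.5)
  = 3.294 × 0.5336 = 1.758 mg/L

1.8 mg/L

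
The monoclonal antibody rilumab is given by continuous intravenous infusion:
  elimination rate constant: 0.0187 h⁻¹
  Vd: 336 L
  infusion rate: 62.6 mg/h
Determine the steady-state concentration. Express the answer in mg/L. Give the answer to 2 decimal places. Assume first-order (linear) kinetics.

9.96 mg/L

CL = k × Vd = 0.01870 × 336 = 6.283 L/h
At steady state Css = R₀ / CL = 62.6 / 6.283 = 9.963 mg/L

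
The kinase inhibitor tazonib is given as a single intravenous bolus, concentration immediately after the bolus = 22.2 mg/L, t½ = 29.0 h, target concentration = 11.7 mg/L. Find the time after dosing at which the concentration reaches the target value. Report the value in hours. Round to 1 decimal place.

k = ln2 / t½ = 0.693147 / 29.0 = 0.02390 h⁻¹
t = ln(C₀ / C) / k = ln(22.20 / 11.7) / 0.02390
  = ln(1.897) / 0.02390 = 0.6403 / 0.02390 = 26.79 h

26.8 h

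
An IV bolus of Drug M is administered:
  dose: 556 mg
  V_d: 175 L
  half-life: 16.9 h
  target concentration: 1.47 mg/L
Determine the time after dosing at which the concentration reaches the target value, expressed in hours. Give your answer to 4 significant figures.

C₀ = Dose / Vd = 556.0 / 175 = 3.177 mg/L
k = ln2 / t½ = 0.693147 / 16.9 = 0.04101 h⁻¹
t = ln(C₀ / C) / k = ln(3.177 / 1.47) / 0.04101
  = ln(2.161) / 0.04101 = 0.7706 / 0.04101 = 18.79 h

18.79 h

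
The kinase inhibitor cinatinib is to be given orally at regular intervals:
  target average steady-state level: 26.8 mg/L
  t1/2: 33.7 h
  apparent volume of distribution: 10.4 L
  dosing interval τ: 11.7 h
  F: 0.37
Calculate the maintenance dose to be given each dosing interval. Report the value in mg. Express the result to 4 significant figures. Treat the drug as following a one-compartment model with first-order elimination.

181.3 mg

k = ln2 / t½ = 0.693147 / 33.7 = 0.02057 h⁻¹
CL = k × Vd = 0.02057 × 10.4 = 0.2139 L/h
At steady state, F × (Dose/τ) = Css × CL.
Dose = Css × CL × τ / F = 26.8 × 0.2139 × 11.7 / 0.37 = 181.3 mg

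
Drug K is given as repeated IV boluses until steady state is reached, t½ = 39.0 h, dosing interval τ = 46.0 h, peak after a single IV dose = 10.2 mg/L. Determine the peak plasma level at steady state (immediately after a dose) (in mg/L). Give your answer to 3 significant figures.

18.3 mg/L

k = ln2 / t½ = 0.693147 / 39.0 = 0.01777 h⁻¹
e^(−kτ) = e^(−0.01777 × 46.0) = 0.4416
Accumulation ratio R = 1 / (1 − e^(−kτ)) = 1 / (1 − 0.4416) = 1.791
Steady-state peak = C₀ × R = 10.2 × 1.791 = 18.27 mg/L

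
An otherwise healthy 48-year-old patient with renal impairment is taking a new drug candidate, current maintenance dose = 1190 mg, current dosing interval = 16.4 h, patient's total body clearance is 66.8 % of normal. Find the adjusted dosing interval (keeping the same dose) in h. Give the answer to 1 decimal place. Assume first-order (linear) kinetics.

To keep the same average steady-state level, dosing rate must scale with clearance.
CL ratio = 66.8 / 100 = 0.6680
New interval (same dose) = 16.4 / 0.6680 = 24.55 h

24.6 h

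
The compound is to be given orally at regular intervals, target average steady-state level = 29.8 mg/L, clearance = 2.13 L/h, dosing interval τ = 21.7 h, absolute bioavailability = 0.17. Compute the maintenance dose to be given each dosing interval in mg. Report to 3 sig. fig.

8100 mg

At steady state, F × (Dose/τ) = Css × CL.
Dose = Css × CL × τ / F = 29.8 × 2.130 × 21.7 / 0.17 = 8102 mg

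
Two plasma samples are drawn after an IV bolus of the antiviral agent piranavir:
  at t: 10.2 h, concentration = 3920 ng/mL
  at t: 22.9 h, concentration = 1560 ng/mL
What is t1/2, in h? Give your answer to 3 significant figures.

9.55 h

k = ln(C₁/C₂) / (t₂ − t₁) = ln(3920/1560) / (22.9 − 10.2)
  = 0.9214 / 12.70 = 0.07255 h⁻¹
t½ = ln2 / k = 0.693147 / 0.07255 = 9.554 h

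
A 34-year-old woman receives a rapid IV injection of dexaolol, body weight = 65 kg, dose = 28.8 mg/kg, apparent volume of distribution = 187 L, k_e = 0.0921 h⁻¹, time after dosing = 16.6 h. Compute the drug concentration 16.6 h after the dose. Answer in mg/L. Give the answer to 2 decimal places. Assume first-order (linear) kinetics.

Total dose = 28.8 × 65 = 1872 mg
C₀ = Dose / Vd = 1872 / 187 = 10.01 mg/L
C = C₀ · e^(−k·t) = 10.01 × e^(−0.09210 × 16.6)
  = 10.01 × 0.2168 = 2.170 mg/L

2.17 mg/L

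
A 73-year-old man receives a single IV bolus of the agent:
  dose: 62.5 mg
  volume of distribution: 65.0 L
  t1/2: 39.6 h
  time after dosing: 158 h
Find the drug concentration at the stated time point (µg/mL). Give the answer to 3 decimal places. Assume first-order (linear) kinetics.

C₀ = Dose / Vd = 62.50 / 65.0 = 0.9615 mg/L
k = ln2 / t½ = 0.693147 / 39.6 = 0.01750 h⁻¹
C = C₀ · e^(−k·t) = 0.9615 × e^(−0.01750 × 158)
  = 0.9615 × 0.06298 = 0.06056 mg/L
(0.06056 mg/L = 0.06056 µg/mL)

0.061 µg/mL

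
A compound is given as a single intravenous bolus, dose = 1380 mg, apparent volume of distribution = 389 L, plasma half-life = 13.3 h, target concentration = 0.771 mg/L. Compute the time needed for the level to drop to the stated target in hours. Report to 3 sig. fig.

29.3 h

C₀ = Dose / Vd = 1380 / 389 = 3.548 mg/L
k = ln2 / t½ = 0.693147 / 13.3 = 0.05212 h⁻¹
t = ln(C₀ / C) / k = ln(3.548 / 0.771) / 0.05212
  = ln(4.602) / 0.05212 = 1.526 / 0.05212 = 29.28 h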